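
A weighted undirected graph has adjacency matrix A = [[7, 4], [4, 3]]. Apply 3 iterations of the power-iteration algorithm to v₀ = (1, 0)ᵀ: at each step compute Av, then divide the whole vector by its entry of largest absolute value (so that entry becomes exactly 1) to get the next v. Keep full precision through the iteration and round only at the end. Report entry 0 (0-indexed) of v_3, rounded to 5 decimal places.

1.00000

Av0 = (7.000000, 4.000000); divide by 7.000000 → v1 = (1.000000, 0.571429)
Av1 = (9.285714, 5.714286); divide by 9.285714 → v2 = (1.000000, 0.615385)
Av2 = (9.461538, 5.846154); divide by 9.461538 → v3 = (1.000000, 0.617886)
Requested entry of v3: 615/615 = 1.00000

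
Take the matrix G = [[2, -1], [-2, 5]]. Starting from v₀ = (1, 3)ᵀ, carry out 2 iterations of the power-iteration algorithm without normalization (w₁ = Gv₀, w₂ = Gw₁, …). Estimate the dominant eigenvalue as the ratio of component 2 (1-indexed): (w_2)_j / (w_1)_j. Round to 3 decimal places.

w1 = Gv₀ = (-1, 13)
w2 = Gw1 = (-15, 67)
Ratio at component: 67 / 13 = 5.154

5.154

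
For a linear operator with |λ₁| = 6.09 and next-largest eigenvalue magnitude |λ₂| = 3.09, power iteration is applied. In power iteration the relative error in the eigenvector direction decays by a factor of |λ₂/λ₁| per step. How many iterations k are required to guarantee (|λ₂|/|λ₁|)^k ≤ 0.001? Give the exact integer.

11

|λ₂/λ₁| = 3.09/6.09 = 0.50739
Need k ≥ ln(0.001) / ln(0.50739) = -6.9078 / -0.6785 ≈ 10.181
Smallest integer k satisfying the bound: 11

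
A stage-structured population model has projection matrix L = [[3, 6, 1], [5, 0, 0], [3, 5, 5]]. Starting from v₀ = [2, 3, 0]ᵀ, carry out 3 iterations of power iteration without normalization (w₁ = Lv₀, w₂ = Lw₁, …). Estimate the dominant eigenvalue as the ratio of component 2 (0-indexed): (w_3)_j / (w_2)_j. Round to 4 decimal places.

w1 = Lv₀ = (3·2 + 6·3 + 1·0; 5·2 + 0·3 + 0·0; 3·2 + 5·3 + 5·0) = (24, 10, 21)
w2 = Lw1 = (3·24 + 6·10 + 1·21; 5·24 + 0·10 + 0·21; 3·24 + 5·10 + 5·21) = (153, 120, 227)
w3 = Lw2 = (1406, 765, 2194)
Ratio at component: 2194 / 227 = 9.6652

λ ≈ 9.6652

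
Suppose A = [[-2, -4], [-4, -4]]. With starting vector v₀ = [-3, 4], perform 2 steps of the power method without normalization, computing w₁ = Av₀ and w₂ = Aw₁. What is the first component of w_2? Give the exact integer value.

w1 = Av₀ = ((-2)·(-3) + (-4)·4; (-4)·(-3) + (-4)·4) = (-10, -4)
w2 = Aw1 = ((-2)·(-10) + (-4)·(-4); (-4)·(-10) + (-4)·(-4)) = (36, 56)
The requested component of w2 is 36.

36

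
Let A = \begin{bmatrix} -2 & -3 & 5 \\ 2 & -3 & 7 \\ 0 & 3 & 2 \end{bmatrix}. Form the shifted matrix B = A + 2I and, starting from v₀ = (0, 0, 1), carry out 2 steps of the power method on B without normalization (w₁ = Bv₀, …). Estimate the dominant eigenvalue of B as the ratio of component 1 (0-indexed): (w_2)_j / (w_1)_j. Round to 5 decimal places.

μ ≈ 4.42857

B = A + 2I has rows (0, -3, 5); (2, -1, 7); (0, 3, 4)
w1 = Bv₀ = (5, 7, 4)
w2 = Bw1 = (-1, 31, 37)
Ratio: 31/7 = 4.42857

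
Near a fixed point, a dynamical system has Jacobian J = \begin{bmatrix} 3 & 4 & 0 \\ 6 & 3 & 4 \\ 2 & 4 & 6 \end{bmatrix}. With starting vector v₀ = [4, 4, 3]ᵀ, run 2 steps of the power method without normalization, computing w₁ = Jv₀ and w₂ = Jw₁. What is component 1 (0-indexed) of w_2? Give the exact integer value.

480

w1 = Jv₀ = (28, 48, 42)
w2 = Jw1 = (276, 480, 500)
The requested component of w2 is 480.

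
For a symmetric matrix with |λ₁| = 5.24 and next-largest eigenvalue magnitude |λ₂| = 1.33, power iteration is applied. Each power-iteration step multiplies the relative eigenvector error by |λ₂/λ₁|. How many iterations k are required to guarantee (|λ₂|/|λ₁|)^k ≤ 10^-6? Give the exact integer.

|λ₂/λ₁| = 1.33/5.24 = 0.25382
Need k ≥ ln(10^-6) / ln(0.25382) = -13.8155 / -1.3711 ≈ 10.076
Smallest integer k satisfying the bound: 11

11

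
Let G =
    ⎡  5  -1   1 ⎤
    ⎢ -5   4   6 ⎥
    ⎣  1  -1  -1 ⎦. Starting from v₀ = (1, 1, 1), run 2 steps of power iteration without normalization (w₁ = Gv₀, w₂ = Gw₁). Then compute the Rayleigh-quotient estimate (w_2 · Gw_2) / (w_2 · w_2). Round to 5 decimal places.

w1 = Gv₀ = (5, 5, -1)
w2 = Gw1 = (19, -11, 1)
Gw2 = (107, -133, 29)
w2·Gw2 = 19·107 + (-11)·(-133) + 1·29 = 3525; w2·w2 = 19·19 + (-11)·(-11) + 1·1 = 483
λ ≈ 3525/483 = 7.29814

7.29814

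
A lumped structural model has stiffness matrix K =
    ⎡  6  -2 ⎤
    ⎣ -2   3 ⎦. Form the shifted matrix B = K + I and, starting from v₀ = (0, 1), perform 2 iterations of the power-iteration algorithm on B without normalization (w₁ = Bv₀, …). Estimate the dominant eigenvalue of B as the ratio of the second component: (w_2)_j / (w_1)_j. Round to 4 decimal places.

B = K + I has rows (7, -2); (-2, 4)
w1 = Bv₀ = (7·0 + (-2)·1; (-2)·0 + 4·1) = (-2, 4)
w2 = Bw1 = (7·(-2) + (-2)·4; (-2)·(-2) + 4·4) = (-22, 20)
Ratio: 20/4 = 5.0000

μ ≈ 5.0000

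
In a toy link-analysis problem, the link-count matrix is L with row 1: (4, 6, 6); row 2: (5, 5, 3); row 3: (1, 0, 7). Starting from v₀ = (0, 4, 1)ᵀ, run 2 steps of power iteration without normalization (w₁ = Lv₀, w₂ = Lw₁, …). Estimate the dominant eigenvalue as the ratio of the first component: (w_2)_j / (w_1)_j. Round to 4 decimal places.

w1 = Lv₀ = (30, 23, 7)
w2 = Lw1 = (300, 286, 79)
Ratio at component: 300 / 30 = 10.0000

10.0000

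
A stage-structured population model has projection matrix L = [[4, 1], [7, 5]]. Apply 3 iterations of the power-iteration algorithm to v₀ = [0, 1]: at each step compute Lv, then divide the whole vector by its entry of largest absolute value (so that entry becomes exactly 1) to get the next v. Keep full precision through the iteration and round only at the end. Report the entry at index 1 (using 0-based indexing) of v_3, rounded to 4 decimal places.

Lv0 = (1.00000, 5.00000); divide by 5.00000 → v1 = (0.20000, 1.00000)
Lv1 = (1.80000, 6.40000); divide by 6.40000 → v2 = (0.28125, 1.00000)
Lv2 = (2.12500, 6.96875); divide by 6.96875 → v3 = (0.30493, 1.00000)
Requested entry of v3: 223/223 = 1.0000

1.0000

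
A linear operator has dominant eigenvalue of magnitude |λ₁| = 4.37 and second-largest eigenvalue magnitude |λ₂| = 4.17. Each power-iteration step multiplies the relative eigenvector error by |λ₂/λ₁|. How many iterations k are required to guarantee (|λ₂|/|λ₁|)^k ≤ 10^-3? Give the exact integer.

148

|λ₂/λ₁| = 4.17/4.37 = 0.95423
Need k ≥ ln(10^-3) / ln(0.95423) = -6.9078 / -0.0468 ≈ 147.454
Smallest integer k satisfying the bound: 148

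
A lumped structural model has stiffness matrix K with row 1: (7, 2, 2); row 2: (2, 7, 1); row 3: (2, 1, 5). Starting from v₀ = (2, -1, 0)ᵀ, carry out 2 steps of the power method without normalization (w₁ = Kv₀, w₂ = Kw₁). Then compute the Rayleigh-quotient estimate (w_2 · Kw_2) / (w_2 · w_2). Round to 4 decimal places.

w1 = Kv₀ = (12, -3, 3)
w2 = Kw1 = (84, 6, 36)
Kw2 = (672, 246, 354)
w2·Kw2 = 84·672 + 6·246 + 36·354 = 70668; w2·w2 = 84·84 + 6·6 + 36·36 = 8388
λ ≈ 70668/8388 = 8.4249

λ ≈ 8.4249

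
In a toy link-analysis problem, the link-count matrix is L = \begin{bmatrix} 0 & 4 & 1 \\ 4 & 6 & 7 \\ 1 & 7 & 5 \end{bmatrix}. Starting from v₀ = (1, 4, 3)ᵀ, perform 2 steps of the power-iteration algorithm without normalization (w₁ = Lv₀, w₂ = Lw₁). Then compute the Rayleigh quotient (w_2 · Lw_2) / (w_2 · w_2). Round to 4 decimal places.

λ ≈ 13.5013

w1 = Lv₀ = (19, 49, 44)
w2 = Lw1 = (240, 678, 582)
Lw2 = (3294, 9102, 7896)
w2·Lw2 = 240·3294 + 678·9102 + 582·7896 = 11557188; w2·w2 = 240·240 + 678·678 + 582·582 = 856008
λ ≈ 11557188/856008 = 13.5013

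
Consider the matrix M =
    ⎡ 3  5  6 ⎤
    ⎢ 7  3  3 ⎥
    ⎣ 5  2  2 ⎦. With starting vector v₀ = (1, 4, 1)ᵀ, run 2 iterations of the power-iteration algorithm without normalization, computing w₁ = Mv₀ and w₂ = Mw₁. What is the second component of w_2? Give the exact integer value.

w1 = Mv₀ = (3·1 + 5·4 + 6·1; 7·1 + 3·4 + 3·1; 5·1 + 2·4 + 2·1) = (29, 22, 15)
w2 = Mw1 = (3·29 + 5·22 + 6·15; 7·29 + 3·22 + 3·15; 5·29 + 2·22 + 2·15) = (287, 314, 219)
The requested component of w2 is 314.

314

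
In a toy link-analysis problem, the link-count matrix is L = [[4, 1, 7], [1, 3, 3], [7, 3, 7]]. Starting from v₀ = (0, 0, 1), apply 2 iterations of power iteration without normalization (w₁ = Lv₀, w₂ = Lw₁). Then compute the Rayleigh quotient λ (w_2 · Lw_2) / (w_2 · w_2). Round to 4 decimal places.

w1 = Lv₀ = (4·0 + 1·0 + 7·1; 1·0 + 3·0 + 3·1; 7·0 + 3·0 + 7·1) = (7, 3, 7)
w2 = Lw1 = (4·7 + 1·3 + 7·7; 1·7 + 3·3 + 3·7; 7·7 + 3·3 + 7·7) = (80, 37, 107)
Lw2 = (1106, 512, 1420)
w2·Lw2 = 80·1106 + 37·512 + 107·1420 = 259364; w2·w2 = 80·80 + 37·37 + 107·107 = 19218
λ ≈ 259364/19218 = 13.4959

13.4959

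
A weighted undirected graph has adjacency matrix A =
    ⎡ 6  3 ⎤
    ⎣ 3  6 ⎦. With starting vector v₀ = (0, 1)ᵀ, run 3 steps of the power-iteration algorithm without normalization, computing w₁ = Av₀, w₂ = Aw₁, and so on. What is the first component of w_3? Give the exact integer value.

w1 = Av₀ = (3, 6)
w2 = Aw1 = (36, 45)
w3 = Aw2 = (351, 378)
The requested component of w3 is 351.

351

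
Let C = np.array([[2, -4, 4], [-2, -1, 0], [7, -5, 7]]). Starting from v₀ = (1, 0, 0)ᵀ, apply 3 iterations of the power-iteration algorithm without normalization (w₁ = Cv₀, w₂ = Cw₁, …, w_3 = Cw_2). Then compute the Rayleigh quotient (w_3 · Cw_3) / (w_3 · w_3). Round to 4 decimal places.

w1 = Cv₀ = (2·1 + (-4)·0 + 4·0; (-2)·1 + (-1)·0 + 0·0; 7·1 + (-5)·0 + 7·0) = (2, -2, 7)
w2 = Cw1 = (2·2 + (-4)·(-2) + 4·7; (-2)·2 + (-1)·(-2) + 0·7; 7·2 + (-5)·(-2) + 7·7) = (40, -2, 73)
w3 = Cw2 = (380, -78, 801)
Cw3 = (4276, -682, 8657)
w3·Cw3 = 380·4276 + (-78)·(-682) + 801·8657 = 8612333; w3·w3 = 380·380 + (-78)·(-78) + 801·801 = 792085
λ ≈ 8612333/792085 = 10.8730

10.8730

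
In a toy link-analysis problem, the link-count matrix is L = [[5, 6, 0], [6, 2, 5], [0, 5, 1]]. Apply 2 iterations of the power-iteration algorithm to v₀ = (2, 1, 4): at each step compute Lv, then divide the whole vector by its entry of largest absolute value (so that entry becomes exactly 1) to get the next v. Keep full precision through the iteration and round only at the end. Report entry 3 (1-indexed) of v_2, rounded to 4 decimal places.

0.6303

Lv0 = (16.00000, 34.00000, 9.00000); divide by 34.00000 → v1 = (0.47059, 1.00000, 0.26471)
Lv1 = (8.35294, 6.14706, 5.26471); divide by 8.35294 → v2 = (1.00000, 0.73592, 0.63028)
Requested entry of v2: 179/284 = 0.6303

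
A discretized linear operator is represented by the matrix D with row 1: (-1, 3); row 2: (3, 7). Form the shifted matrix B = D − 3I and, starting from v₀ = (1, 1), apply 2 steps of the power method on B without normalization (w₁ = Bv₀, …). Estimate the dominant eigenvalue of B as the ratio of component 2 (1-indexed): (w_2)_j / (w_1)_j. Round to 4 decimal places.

B = D − 3I has rows (-4, 3); (3, 4)
w1 = Bv₀ = (-1, 7)
w2 = Bw1 = (25, 25)
Ratio: 25/7 = 3.5714

3.5714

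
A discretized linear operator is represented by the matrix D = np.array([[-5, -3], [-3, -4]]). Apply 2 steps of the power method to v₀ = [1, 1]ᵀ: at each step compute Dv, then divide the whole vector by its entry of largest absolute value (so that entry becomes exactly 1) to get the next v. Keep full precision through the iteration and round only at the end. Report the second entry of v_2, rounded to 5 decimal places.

0.85246

Dv0 = (-8.000000, -7.000000); divide by -8.000000 → v1 = (1.000000, 0.875000)
Dv1 = (-7.625000, -6.500000); divide by -7.625000 → v2 = (1.000000, 0.852459)
Requested entry of v2: 52/61 = 0.85246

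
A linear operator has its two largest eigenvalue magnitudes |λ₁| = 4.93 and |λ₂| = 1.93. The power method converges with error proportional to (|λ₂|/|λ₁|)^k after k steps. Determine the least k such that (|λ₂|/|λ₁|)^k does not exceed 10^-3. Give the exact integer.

|λ₂/λ₁| = 1.93/4.93 = 0.39148
Need k ≥ ln(10^-3) / ln(0.39148) = -6.9078 / -0.9378 ≈ 7.366
Smallest integer k satisfying the bound: 8

8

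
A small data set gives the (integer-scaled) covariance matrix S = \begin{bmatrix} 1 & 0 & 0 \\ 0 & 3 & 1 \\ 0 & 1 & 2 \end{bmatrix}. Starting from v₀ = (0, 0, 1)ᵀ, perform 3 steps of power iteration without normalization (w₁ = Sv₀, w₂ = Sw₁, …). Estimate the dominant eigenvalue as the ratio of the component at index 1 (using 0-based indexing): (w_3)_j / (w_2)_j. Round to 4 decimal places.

λ ≈ 4.0000

w1 = Sv₀ = (1·0 + 0·0 + 0·1; 0·0 + 3·0 + 1·1; 0·0 + 1·0 + 2·1) = (0, 1, 2)
w2 = Sw1 = (1·0 + 0·1 + 0·2; 0·0 + 3·1 + 1·2; 0·0 + 1·1 + 2·2) = (0, 5, 5)
w3 = Sw2 = (0, 20, 15)
Ratio at component: 20 / 5 = 4.0000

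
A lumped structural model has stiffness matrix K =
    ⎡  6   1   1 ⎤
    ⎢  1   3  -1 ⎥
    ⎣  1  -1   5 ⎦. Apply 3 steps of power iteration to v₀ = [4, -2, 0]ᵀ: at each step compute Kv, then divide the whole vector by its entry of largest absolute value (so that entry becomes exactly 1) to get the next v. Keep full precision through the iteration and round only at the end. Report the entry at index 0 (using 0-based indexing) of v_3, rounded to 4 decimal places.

1.0000

Kv0 = (22.00000, -2.00000, 6.00000); divide by 22.00000 → v1 = (1.00000, -0.09091, 0.27273)
Kv1 = (6.18182, 0.45455, 2.45455); divide by 6.18182 → v2 = (1.00000, 0.07353, 0.39706)
Kv2 = (6.47059, 0.82353, 2.91176); divide by 6.47059 → v3 = (1.00000, 0.12727, 0.45000)
Requested entry of v3: 880/880 = 1.0000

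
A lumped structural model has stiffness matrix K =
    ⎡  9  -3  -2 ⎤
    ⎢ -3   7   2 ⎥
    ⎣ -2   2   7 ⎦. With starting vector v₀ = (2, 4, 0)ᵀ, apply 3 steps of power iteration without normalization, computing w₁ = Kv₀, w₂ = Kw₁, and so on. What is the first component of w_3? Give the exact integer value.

w1 = Kv₀ = (9·2 + (-3)·4 + (-2)·0; (-3)·2 + 7·4 + 2·0; (-2)·2 + 2·4 + 7·0) = (6, 22, 4)
w2 = Kw1 = (9·6 + (-3)·22 + (-2)·4; (-3)·6 + 7·22 + 2·4; (-2)·6 + 2·22 + 7·4) = (-20, 144, 60)
w3 = Kw2 = (-732, 1188, 748)
The requested component of w3 is -732.

-732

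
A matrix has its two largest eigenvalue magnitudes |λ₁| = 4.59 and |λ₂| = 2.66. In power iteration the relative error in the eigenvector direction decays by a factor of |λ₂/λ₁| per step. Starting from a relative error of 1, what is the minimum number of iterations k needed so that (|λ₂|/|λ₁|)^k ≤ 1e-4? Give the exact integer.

17

|λ₂/λ₁| = 2.66/4.59 = 0.57952
Need k ≥ ln(1e-4) / ln(0.57952) = -9.2103 / -0.5456 ≈ 16.883
Smallest integer k satisfying the bound: 17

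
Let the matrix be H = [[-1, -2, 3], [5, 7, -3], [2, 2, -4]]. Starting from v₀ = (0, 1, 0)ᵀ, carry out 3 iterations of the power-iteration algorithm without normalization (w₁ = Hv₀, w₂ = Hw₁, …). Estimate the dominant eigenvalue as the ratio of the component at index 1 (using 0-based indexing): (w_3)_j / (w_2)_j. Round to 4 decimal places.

5.9091

w1 = Hv₀ = ((-1)·0 + (-2)·1 + 3·0; 5·0 + 7·1 + (-3)·0; 2·0 + 2·1 + (-4)·0) = (-2, 7, 2)
w2 = Hw1 = ((-1)·(-2) + (-2)·7 + 3·2; 5·(-2) + 7·7 + (-3)·2; 2·(-2) + 2·7 + (-4)·2) = (-6, 33, 2)
w3 = Hw2 = (-54, 195, 46)
Ratio at component: 195 / 33 = 5.9091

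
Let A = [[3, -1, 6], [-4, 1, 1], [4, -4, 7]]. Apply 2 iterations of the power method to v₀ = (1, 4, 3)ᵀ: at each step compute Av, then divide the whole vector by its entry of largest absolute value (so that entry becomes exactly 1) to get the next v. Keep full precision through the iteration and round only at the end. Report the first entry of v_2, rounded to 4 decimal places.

Av0 = (17.00000, 3.00000, 9.00000); divide by 17.00000 → v1 = (1.00000, 0.17647, 0.52941)
Av1 = (6.00000, -3.29412, 7.00000); divide by 7.00000 → v2 = (0.85714, -0.47059, 1.00000)
Requested entry of v2: 102/119 = 0.8571

0.8571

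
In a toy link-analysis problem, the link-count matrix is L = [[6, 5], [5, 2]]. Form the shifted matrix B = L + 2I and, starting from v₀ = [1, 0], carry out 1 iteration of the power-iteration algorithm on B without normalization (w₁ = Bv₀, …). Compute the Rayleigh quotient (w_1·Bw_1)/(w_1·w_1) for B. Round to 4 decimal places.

B = L + 2I has rows (8, 5); (5, 4)
w1 = Bv₀ = (8·1 + 5·0; 5·1 + 4·0) = (8, 5)
Bw1 = (89, 60)
w1·Bw1 = 1012; w1·w1 = 89; μ ≈ 1012/89 = 11.3708

11.3708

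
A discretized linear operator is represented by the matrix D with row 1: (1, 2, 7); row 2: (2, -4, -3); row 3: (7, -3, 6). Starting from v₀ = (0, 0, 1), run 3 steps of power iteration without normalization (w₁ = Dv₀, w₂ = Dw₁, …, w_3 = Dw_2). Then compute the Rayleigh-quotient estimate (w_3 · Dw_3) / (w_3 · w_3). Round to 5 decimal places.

w1 = Dv₀ = (7, -3, 6)
w2 = Dw1 = (43, 8, 94)
w3 = Dw2 = (717, -228, 841)
Dw3 = (6148, -177, 10749)
w3·Dw3 = 717·6148 + (-228)·(-177) + 841·10749 = 13488381; w3·w3 = 717·717 + (-228)·(-228) + 841·841 = 1273354
λ ≈ 13488381/1273354 = 10.59280

10.59280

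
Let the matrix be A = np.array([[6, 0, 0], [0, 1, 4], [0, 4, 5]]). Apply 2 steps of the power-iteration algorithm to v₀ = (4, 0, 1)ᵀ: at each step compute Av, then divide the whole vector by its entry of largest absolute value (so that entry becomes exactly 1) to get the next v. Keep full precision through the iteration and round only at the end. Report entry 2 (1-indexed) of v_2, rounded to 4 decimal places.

Av0 = (24.00000, 4.00000, 5.00000); divide by 24.00000 → v1 = (1.00000, 0.16667, 0.20833)
Av1 = (6.00000, 1.00000, 1.70833); divide by 6.00000 → v2 = (1.00000, 0.16667, 0.28472)
Requested entry of v2: 24/144 = 0.1667

0.1667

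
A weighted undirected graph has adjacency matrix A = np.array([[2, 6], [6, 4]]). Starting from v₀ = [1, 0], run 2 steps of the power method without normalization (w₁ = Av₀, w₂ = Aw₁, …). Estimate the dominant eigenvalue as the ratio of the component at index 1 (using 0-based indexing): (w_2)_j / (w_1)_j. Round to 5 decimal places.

λ ≈ 6.00000

w1 = Av₀ = (2·1 + 6·0; 6·1 + 4·0) = (2, 6)
w2 = Aw1 = (2·2 + 6·6; 6·2 + 4·6) = (40, 36)
Ratio at component: 36 / 6 = 6.00000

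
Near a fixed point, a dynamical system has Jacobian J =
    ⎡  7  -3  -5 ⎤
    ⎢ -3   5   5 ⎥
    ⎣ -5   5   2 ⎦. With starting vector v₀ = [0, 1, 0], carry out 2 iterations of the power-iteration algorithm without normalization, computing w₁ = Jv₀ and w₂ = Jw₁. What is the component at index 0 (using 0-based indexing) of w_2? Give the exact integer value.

-61

w1 = Jv₀ = (7·0 + (-3)·1 + (-5)·0; (-3)·0 + 5·1 + 5·0; (-5)·0 + 5·1 + 2·0) = (-3, 5, 5)
w2 = Jw1 = (7·(-3) + (-3)·5 + (-5)·5; (-3)·(-3) + 5·5 + 5·5; (-5)·(-3) + 5·5 + 2·5) = (-61, 59, 50)
The requested component of w2 is -61.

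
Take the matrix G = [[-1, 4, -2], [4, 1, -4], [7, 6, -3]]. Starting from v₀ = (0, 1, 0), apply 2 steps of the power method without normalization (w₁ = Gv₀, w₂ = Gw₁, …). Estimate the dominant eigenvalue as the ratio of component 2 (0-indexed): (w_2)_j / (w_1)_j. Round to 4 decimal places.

w1 = Gv₀ = ((-1)·0 + 4·1 + (-2)·0; 4·0 + 1·1 + (-4)·0; 7·0 + 6·1 + (-3)·0) = (4, 1, 6)
w2 = Gw1 = ((-1)·4 + 4·1 + (-2)·6; 4·4 + 1·1 + (-4)·6; 7·4 + 6·1 + (-3)·6) = (-12, -7, 16)
Ratio at component: 16 / 6 = 2.6667

2.6667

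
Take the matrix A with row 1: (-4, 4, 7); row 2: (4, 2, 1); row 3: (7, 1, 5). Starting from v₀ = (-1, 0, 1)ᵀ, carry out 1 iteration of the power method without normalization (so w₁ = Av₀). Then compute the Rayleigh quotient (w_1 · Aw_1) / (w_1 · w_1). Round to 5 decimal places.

-7.50746

w1 = Av₀ = ((-4)·(-1) + 4·0 + 7·1; 4·(-1) + 2·0 + 1·1; 7·(-1) + 1·0 + 5·1) = (11, -3, -2)
Aw1 = (-70, 36, 64)
w1·Aw1 = 11·(-70) + (-3)·36 + (-2)·64 = -1006; w1·w1 = 11·11 + (-3)·(-3) + (-2)·(-2) = 134
λ ≈ -1006/134 = -7.50746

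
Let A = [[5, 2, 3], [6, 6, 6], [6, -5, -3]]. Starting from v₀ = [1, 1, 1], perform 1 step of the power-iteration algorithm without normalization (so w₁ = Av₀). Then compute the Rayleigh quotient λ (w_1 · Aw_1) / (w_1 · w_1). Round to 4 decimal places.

w1 = Av₀ = (5·1 + 2·1 + 3·1; 6·1 + 6·1 + 6·1; 6·1 + (-5)·1 + (-3)·1) = (10, 18, -2)
Aw1 = (80, 156, -24)
w1·Aw1 = 10·80 + 18·156 + (-2)·(-24) = 3656; w1·w1 = 10·10 + 18·18 + (-2)·(-2) = 428
λ ≈ 3656/428 = 8.5421

λ ≈ 8.5421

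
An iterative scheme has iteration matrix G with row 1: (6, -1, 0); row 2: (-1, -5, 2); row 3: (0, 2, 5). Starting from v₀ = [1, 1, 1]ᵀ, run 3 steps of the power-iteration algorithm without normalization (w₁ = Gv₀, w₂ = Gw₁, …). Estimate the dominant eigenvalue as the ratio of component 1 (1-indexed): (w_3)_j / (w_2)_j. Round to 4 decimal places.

λ ≈ 5.1471

w1 = Gv₀ = (6·1 + (-1)·1 + 0·1; (-1)·1 + (-5)·1 + 2·1; 0·1 + 2·1 + 5·1) = (5, -4, 7)
w2 = Gw1 = (6·5 + (-1)·(-4) + 0·7; (-1)·5 + (-5)·(-4) + 2·7; 0·5 + 2·(-4) + 5·7) = (34, 29, 27)
w3 = Gw2 = (175, -125, 193)
Ratio at component: 175 / 34 = 5.1471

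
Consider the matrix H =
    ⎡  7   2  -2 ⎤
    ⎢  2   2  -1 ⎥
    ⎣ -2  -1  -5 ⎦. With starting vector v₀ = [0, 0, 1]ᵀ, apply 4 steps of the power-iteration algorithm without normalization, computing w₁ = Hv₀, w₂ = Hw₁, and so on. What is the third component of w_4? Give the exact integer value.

937

w1 = Hv₀ = (7·0 + 2·0 + (-2)·1; 2·0 + 2·0 + (-1)·1; (-2)·0 + (-1)·0 + (-5)·1) = (-2, -1, -5)
w2 = Hw1 = (7·(-2) + 2·(-1) + (-2)·(-5); 2·(-2) + 2·(-1) + (-1)·(-5); (-2)·(-2) + (-1)·(-1) + (-5)·(-5)) = (-6, -1, 30)
w3 = Hw2 = (-104, -44, -137)
w4 = Hw3 = (-542, -159, 937)
The requested component of w4 is 937.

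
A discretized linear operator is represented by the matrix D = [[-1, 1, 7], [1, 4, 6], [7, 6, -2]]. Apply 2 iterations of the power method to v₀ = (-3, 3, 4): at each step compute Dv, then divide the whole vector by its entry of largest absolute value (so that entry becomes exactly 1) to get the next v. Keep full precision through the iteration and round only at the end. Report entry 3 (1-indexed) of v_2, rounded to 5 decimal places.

Dv0 = (34.000000, 33.000000, -11.000000); divide by 34.000000 → v1 = (1.000000, 0.970588, -0.323529)
Dv1 = (-2.294118, 2.941176, 13.470588); divide by 13.470588 → v2 = (-0.170306, 0.218341, 1.000000)
Requested entry of v2: 458/458 = 1.00000

1.00000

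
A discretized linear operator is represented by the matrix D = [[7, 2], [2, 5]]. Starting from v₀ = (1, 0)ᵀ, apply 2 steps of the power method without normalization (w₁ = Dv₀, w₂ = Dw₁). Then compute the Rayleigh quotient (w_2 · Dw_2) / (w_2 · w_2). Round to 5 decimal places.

w1 = Dv₀ = (7, 2)
w2 = Dw1 = (53, 24)
Dw2 = (419, 226)
w2·Dw2 = 53·419 + 24·226 = 27631; w2·w2 = 53·53 + 24·24 = 3385
λ ≈ 27631/3385 = 8.16278

8.16278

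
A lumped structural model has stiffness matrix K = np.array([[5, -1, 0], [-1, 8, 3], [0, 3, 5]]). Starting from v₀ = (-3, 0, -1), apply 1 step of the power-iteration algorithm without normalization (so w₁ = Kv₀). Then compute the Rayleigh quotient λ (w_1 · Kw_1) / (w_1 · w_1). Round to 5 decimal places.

w1 = Kv₀ = (5·(-3) + (-1)·0 + 0·(-1); (-1)·(-3) + 8·0 + 3·(-1); 0·(-3) + 3·0 + 5·(-1)) = (-15, 0, -5)
Kw1 = (-75, 0, -25)
w1·Kw1 = (-15)·(-75) + 0·0 + (-5)·(-25) = 1250; w1·w1 = (-15)·(-15) + 0·0 + (-5)·(-5) = 250
λ ≈ 1250/250 = 5.00000

5.00000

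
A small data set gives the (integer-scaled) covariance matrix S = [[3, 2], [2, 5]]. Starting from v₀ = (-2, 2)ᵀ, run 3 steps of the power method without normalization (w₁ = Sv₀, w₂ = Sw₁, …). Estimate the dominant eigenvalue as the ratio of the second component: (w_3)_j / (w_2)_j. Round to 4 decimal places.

5.4615

w1 = Sv₀ = (-2, 6)
w2 = Sw1 = (6, 26)
w3 = Sw2 = (70, 142)
Ratio at component: 142 / 26 = 5.4615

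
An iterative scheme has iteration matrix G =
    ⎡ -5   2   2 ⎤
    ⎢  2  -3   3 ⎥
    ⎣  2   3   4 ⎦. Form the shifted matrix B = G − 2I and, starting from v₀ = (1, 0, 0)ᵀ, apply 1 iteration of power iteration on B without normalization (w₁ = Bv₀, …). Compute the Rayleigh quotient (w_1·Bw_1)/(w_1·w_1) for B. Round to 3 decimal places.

-7.772

B = G − 2I has rows (-7, 2, 2); (2, -5, 3); (2, 3, 2)
w1 = Bv₀ = ((-7)·1 + 2·0 + 2·0; 2·1 + (-5)·0 + 3·0; 2·1 + 3·0 + 2·0) = (-7, 2, 2)
Bw1 = (57, -18, -4)
w1·Bw1 = -443; w1·w1 = 57; μ ≈ -443/57 = -7.772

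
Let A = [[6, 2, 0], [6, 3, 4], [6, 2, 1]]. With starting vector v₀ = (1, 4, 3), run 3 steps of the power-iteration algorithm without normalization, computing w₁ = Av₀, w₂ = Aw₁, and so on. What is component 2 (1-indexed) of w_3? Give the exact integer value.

2234

w1 = Av₀ = (14, 30, 17)
w2 = Aw1 = (144, 242, 161)
w3 = Aw2 = (1348, 2234, 1509)
The requested component of w3 is 2234.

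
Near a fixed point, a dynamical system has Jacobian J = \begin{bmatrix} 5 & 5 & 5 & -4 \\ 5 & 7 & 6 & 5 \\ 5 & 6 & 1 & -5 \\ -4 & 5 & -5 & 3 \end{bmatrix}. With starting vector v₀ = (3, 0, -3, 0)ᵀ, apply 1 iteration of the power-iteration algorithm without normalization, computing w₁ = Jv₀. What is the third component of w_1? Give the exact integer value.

w1 = Jv₀ = (5·3 + 5·0 + 5·(-3) + (-4)·0; 5·3 + 7·0 + 6·(-3) + 5·0; 5·3 + 6·0 + 1·(-3) + (-5)·0; (-4)·3 + 5·0 + (-5)·(-3) + 3·0) = (0, -3, 12, 3)
The requested component of w1 is 12.

12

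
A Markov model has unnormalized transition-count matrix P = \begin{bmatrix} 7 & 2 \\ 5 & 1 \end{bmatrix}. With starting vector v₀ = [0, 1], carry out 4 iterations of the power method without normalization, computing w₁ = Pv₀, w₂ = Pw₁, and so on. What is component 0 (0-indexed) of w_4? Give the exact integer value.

w1 = Pv₀ = (7·0 + 2·1; 5·0 + 1·1) = (2, 1)
w2 = Pw1 = (7·2 + 2·1; 5·2 + 1·1) = (16, 11)
w3 = Pw2 = (134, 91)
w4 = Pw3 = (1120, 761)
The requested component of w4 is 1120.

1120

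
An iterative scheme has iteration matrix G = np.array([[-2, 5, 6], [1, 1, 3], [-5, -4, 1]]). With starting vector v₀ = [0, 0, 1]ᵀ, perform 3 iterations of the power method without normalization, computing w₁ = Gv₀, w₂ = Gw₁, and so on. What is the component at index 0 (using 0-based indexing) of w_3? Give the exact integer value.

-204

w1 = Gv₀ = ((-2)·0 + 5·0 + 6·1; 1·0 + 1·0 + 3·1; (-5)·0 + (-4)·0 + 1·1) = (6, 3, 1)
w2 = Gw1 = ((-2)·6 + 5·3 + 6·1; 1·6 + 1·3 + 3·1; (-5)·6 + (-4)·3 + 1·1) = (9, 12, -41)
w3 = Gw2 = (-204, -102, -134)
The requested component of w3 is -204.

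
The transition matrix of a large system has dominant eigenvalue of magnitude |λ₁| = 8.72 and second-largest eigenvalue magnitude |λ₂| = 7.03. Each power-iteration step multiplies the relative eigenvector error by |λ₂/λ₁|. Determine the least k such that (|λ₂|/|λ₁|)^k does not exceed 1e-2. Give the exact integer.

22

|λ₂/λ₁| = 7.03/8.72 = 0.80619
Need k ≥ ln(1e-2) / ln(0.80619) = -4.6052 / -0.2154 ≈ 21.376
Smallest integer k satisfying the bound: 22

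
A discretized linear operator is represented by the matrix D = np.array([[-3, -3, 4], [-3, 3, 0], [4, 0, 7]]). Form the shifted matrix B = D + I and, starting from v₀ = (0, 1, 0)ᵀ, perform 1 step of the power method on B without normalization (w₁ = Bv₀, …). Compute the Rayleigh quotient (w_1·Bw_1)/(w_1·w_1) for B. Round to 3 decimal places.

4.720

B = D + I has rows (-2, -3, 4); (-3, 4, 0); (4, 0, 8)
w1 = Bv₀ = ((-2)·0 + (-3)·1 + 4·0; (-3)·0 + 4·1 + 0·0; 4·0 + 0·1 + 8·0) = (-3, 4, 0)
Bw1 = (-6, 25, -12)
w1·Bw1 = 118; w1·w1 = 25; μ ≈ 118/25 = 4.720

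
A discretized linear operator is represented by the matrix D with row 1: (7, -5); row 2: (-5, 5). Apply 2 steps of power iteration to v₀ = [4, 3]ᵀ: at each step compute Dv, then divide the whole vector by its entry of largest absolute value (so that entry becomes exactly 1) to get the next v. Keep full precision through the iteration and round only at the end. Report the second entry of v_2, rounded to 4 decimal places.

-0.7759

Dv0 = (13.00000, -5.00000); divide by 13.00000 → v1 = (1.00000, -0.38462)
Dv1 = (8.92308, -6.92308); divide by 8.92308 → v2 = (1.00000, -0.77586)
Requested entry of v2: -90/116 = -0.7759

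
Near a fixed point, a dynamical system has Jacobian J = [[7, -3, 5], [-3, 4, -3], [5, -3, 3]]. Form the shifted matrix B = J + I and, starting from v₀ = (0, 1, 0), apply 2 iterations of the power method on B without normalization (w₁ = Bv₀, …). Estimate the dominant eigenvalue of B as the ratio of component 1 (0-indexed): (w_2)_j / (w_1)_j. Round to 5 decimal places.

B = J + I has rows (8, -3, 5); (-3, 5, -3); (5, -3, 4)
w1 = Bv₀ = (8·0 + (-3)·1 + 5·0; (-3)·0 + 5·1 + (-3)·0; 5·0 + (-3)·1 + 4·0) = (-3, 5, -3)
w2 = Bw1 = (8·(-3) + (-3)·5 + 5·(-3); (-3)·(-3) + 5·5 + (-3)·(-3); 5·(-3) + (-3)·5 + 4·(-3)) = (-54, 43, -42)
Ratio: 43/5 = 8.60000

8.60000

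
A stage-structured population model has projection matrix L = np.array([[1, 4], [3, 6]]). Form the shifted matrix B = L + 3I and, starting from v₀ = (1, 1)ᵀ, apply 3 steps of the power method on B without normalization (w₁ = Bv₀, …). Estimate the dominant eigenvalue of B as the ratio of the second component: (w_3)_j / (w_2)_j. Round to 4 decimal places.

μ ≈ 10.8182

B = L + 3I has rows (4, 4); (3, 9)
w1 = Bv₀ = (4·1 + 4·1; 3·1 + 9·1) = (8, 12)
w2 = Bw1 = (4·8 + 4·12; 3·8 + 9·12) = (80, 132)
w3 = Bw2 = (848, 1428)
Ratio: 1428/132 = 10.8182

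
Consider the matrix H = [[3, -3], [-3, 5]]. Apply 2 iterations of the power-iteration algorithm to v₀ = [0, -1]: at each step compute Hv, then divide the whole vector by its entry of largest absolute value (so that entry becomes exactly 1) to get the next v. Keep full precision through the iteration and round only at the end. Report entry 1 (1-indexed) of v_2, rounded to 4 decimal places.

Hv0 = (3.00000, -5.00000); divide by -5.00000 → v1 = (-0.60000, 1.00000)
Hv1 = (-4.80000, 6.80000); divide by 6.80000 → v2 = (-0.70588, 1.00000)
Requested entry of v2: 24/-34 = -0.7059

-0.7059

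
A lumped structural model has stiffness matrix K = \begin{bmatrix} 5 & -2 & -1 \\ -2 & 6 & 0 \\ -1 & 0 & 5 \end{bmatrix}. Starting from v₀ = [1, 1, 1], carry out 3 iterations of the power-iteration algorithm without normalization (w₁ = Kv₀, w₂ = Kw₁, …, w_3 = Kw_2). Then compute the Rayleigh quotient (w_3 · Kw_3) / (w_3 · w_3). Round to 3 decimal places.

7.165

w1 = Kv₀ = (2, 4, 4)
w2 = Kw1 = (-2, 20, 18)
w3 = Kw2 = (-68, 124, 92)
Kw3 = (-680, 880, 528)
w3·Kw3 = (-68)·(-680) + 124·880 + 92·528 = 203936; w3·w3 = (-68)·(-68) + 124·124 + 92·92 = 28464
λ ≈ 203936/28464 = 7.165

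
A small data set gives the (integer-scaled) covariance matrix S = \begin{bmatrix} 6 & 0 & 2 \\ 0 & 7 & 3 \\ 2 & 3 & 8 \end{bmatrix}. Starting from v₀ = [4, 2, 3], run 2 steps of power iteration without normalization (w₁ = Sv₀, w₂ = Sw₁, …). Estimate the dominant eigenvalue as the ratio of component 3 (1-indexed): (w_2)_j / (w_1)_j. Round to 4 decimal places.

w1 = Sv₀ = (30, 23, 38)
w2 = Sw1 = (256, 275, 433)
Ratio at component: 433 / 38 = 11.3947

11.3947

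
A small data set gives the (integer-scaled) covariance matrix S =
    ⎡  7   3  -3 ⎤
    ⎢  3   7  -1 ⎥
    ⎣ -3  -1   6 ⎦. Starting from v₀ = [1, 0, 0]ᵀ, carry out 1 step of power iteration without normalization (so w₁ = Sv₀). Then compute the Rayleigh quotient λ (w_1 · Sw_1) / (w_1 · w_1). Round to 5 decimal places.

10.89552

w1 = Sv₀ = (7·1 + 3·0 + (-3)·0; 3·1 + 7·0 + (-1)·0; (-3)·1 + (-1)·0 + 6·0) = (7, 3, -3)
Sw1 = (67, 45, -42)
w1·Sw1 = 7·67 + 3·45 + (-3)·(-42) = 730; w1·w1 = 7·7 + 3·3 + (-3)·(-3) = 67
λ ≈ 730/67 = 10.89552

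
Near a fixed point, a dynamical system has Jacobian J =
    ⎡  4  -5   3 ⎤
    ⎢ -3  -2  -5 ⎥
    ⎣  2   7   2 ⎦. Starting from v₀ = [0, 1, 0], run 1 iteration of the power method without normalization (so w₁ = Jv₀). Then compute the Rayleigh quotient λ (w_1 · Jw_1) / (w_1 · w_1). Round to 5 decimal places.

-1.19231

w1 = Jv₀ = (-5, -2, 7)
Jw1 = (11, -16, -10)
w1·Jw1 = (-5)·11 + (-2)·(-16) + 7·(-10) = -93; w1·w1 = (-5)·(-5) + (-2)·(-2) + 7·7 = 78
λ ≈ -93/78 = -1.19231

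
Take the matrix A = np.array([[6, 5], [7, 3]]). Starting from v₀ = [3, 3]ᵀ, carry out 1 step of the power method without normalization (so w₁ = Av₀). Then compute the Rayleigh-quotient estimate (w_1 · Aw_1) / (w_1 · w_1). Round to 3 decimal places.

λ ≈ 10.615

w1 = Av₀ = (6·3 + 5·3; 7·3 + 3·3) = (33, 30)
Aw1 = (348, 321)
w1·Aw1 = 33·348 + 30·321 = 21114; w1·w1 = 33·33 + 30·30 = 1989
λ ≈ 21114/1989 = 10.615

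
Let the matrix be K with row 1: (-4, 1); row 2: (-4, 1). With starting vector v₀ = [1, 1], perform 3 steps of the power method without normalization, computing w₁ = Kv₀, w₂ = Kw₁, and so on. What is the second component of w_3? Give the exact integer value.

-27

w1 = Kv₀ = (-3, -3)
w2 = Kw1 = (9, 9)
w3 = Kw2 = (-27, -27)
The requested component of w3 is -27.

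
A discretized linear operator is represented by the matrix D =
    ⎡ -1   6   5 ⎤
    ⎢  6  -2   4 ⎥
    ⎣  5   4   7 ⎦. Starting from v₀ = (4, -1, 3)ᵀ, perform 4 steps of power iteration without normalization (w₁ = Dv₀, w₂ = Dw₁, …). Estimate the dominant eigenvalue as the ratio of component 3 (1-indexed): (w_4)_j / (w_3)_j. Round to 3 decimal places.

w1 = Dv₀ = ((-1)·4 + 6·(-1) + 5·3; 6·4 + (-2)·(-1) + 4·3; 5·4 + 4·(-1) + 7·3) = (5, 38, 37)
w2 = Dw1 = ((-1)·5 + 6·38 + 5·37; 6·5 + (-2)·38 + 4·37; 5·5 + 4·38 + 7·37) = (408, 102, 436)
w3 = Dw2 = (2384, 3988, 5500)
w4 = Dw3 = (49044, 28328, 66372)
Ratio at component: 66372 / 5500 = 12.068

12.068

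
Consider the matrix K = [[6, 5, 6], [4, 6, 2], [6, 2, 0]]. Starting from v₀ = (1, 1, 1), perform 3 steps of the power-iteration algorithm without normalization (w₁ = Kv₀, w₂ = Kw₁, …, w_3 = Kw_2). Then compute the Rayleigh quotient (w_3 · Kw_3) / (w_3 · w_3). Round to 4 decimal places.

13.0618

w1 = Kv₀ = (6·1 + 5·1 + 6·1; 4·1 + 6·1 + 2·1; 6·1 + 2·1 + 0·1) = (17, 12, 8)
w2 = Kw1 = (6·17 + 5·12 + 6·8; 4·17 + 6·12 + 2·8; 6·17 + 2·12 + 0·8) = (210, 156, 126)
w3 = Kw2 = (2796, 2028, 1572)
Kw3 = (36348, 26496, 20832)
w3·Kw3 = 2796·36348 + 2028·26496 + 1572·20832 = 188110800; w3·w3 = 2796·2796 + 2028·2028 + 1572·1572 = 14401584
λ ≈ 188110800/14401584 = 13.0618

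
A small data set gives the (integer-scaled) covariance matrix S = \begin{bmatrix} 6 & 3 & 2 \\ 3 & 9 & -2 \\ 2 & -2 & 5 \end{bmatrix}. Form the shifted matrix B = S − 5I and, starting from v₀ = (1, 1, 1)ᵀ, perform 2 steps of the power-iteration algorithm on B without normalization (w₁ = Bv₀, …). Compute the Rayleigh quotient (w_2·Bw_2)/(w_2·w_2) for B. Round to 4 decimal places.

B = S − 5I has rows (1, 3, 2); (3, 4, -2); (2, -2, 0)
w1 = Bv₀ = (1·1 + 3·1 + 2·1; 3·1 + 4·1 + (-2)·1; 2·1 + (-2)·1 + 0·1) = (6, 5, 0)
w2 = Bw1 = (1·6 + 3·5 + 2·0; 3·6 + 4·5 + (-2)·0; 2·6 + (-2)·5 + 0·0) = (21, 38, 2)
Bw2 = (139, 211, -34)
w2·Bw2 = 10869; w2·w2 = 1889; μ ≈ 10869/1889 = 5.7538

5.7538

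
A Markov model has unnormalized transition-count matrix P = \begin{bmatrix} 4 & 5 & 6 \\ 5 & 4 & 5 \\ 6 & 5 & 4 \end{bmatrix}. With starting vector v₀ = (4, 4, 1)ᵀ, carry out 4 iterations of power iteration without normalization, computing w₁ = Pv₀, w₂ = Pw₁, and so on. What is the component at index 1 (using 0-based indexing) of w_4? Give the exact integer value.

132224

w1 = Pv₀ = (4·4 + 5·4 + 6·1; 5·4 + 4·4 + 5·1; 6·4 + 5·4 + 4·1) = (42, 41, 48)
w2 = Pw1 = (4·42 + 5·41 + 6·48; 5·42 + 4·41 + 5·48; 6·42 + 5·41 + 4·48) = (661, 614, 649)
w3 = Pw2 = (9608, 9006, 9632)
w4 = Pw3 = (141254, 132224, 141206)
The requested component of w4 is 132224.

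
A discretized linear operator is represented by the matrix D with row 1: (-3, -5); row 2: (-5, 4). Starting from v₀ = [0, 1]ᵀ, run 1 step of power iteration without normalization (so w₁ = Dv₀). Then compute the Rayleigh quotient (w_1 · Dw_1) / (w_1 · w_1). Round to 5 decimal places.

4.60976

w1 = Dv₀ = (-5, 4)
Dw1 = (-5, 41)
w1·Dw1 = (-5)·(-5) + 4·41 = 189; w1·w1 = (-5)·(-5) + 4·4 = 41
λ ≈ 189/41 = 4.60976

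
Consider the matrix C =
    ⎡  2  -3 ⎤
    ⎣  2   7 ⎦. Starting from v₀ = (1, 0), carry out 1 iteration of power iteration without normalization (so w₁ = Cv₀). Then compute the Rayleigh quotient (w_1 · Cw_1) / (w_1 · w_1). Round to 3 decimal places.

w1 = Cv₀ = (2, 2)
Cw1 = (-2, 18)
w1·Cw1 = 2·(-2) + 2·18 = 32; w1·w1 = 2·2 + 2·2 = 8
λ ≈ 32/8 = 4.000

λ ≈ 4.000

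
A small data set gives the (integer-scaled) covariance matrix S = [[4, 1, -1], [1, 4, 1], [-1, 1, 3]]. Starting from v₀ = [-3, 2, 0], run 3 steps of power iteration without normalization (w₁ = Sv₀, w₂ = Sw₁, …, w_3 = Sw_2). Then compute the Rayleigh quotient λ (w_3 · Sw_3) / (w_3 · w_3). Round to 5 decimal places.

4.49354

w1 = Sv₀ = (-10, 5, 5)
w2 = Sw1 = (-40, 15, 30)
w3 = Sw2 = (-175, 50, 145)
Sw3 = (-795, 170, 660)
w3·Sw3 = (-175)·(-795) + 50·170 + 145·660 = 243325; w3·w3 = (-175)·(-175) + 50·50 + 145·145 = 54150
λ ≈ 243325/54150 = 4.49354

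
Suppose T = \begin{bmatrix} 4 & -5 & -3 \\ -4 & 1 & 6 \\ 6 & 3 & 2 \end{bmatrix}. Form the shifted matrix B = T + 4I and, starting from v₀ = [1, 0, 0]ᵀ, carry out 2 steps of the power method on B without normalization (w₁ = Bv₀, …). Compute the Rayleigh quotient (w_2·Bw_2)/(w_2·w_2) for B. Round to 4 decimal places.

B = T + 4I has rows (8, -5, -3); (-4, 5, 6); (6, 3, 6)
w1 = Bv₀ = (8·1 + (-5)·0 + (-3)·0; (-4)·1 + 5·0 + 6·0; 6·1 + 3·0 + 6·0) = (8, -4, 6)
w2 = Bw1 = (8·8 + (-5)·(-4) + (-3)·6; (-4)·8 + 5·(-4) + 6·6; 6·8 + 3·(-4) + 6·6) = (66, -16, 72)
Bw2 = (392, 88, 780)
w2·Bw2 = 80624; w2·w2 = 9796; μ ≈ 80624/9796 = 8.2303

8.2303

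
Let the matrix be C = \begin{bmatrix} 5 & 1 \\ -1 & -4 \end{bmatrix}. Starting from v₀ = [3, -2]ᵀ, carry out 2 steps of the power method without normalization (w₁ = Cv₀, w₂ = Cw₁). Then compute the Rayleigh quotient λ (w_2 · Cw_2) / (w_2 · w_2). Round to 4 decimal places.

w1 = Cv₀ = (5·3 + 1·(-2); (-1)·3 + (-4)·(-2)) = (13, 5)
w2 = Cw1 = (5·13 + 1·5; (-1)·13 + (-4)·5) = (70, -33)
Cw2 = (317, 62)
w2·Cw2 = 70·317 + (-33)·62 = 20144; w2·w2 = 70·70 + (-33)·(-33) = 5989
λ ≈ 20144/5989 = 3.3635

3.3635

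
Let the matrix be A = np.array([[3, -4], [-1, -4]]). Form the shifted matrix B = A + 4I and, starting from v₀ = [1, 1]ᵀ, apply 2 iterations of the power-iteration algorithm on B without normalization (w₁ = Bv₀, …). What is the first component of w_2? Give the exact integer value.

25

B = A + 4I has rows (7, -4); (-1, 0)
w1 = Bv₀ = (7·1 + (-4)·1; (-1)·1 + 0·1) = (3, -1)
w2 = Bw1 = (7·3 + (-4)·(-1); (-1)·3 + 0·(-1)) = (25, -3)
Requested component of w2: 25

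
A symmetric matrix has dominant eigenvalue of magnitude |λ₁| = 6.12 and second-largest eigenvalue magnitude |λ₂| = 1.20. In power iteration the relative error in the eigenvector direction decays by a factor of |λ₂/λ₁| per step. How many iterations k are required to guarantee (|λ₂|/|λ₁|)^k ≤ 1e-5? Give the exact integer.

|λ₂/λ₁| = 1.20/6.12 = 0.19608
Need k ≥ ln(1e-5) / ln(0.19608) = -11.5129 / -1.6292 ≈ 7.066
Smallest integer k satisfying the bound: 8

8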